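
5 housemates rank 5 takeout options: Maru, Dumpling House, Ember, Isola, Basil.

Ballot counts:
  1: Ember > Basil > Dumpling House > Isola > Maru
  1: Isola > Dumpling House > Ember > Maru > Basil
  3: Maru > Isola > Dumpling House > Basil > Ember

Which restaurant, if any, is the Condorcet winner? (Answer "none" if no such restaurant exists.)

Pairwise majorities:
Maru vs Dumpling House: Maru wins 3–2.
Maru vs Ember: Maru, 3–2.
Maru–Isola: Maru 3–2.
Maru–Basil: Maru 4–1.
Dumpling House vs Ember: Dumpling House wins 4–1.
Dumpling House vs Isola: Isola, 4–1.
Dumpling House vs Basil: Dumpling House, 4–1.
Ember vs Isola: Isola, 4–1.
Ember vs Basil: Basil, 3–2.
Isola–Basil: Isola 4–1.
Maru defeats every rival head-to-head and is the Condorcet winner.

Maru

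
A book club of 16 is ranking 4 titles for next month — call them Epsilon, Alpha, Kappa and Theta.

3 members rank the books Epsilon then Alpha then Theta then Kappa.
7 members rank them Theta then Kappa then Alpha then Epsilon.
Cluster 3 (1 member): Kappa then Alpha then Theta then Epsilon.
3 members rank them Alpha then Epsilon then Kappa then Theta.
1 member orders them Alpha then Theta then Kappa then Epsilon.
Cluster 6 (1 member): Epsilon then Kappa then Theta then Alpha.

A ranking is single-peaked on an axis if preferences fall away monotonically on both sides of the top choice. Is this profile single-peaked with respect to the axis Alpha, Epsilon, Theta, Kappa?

no

Axis positions: Alpha=1, Epsilon=2, Theta=3, Kappa=4.
Cluster 1 (peak Epsilon at position 2): ranking walks positions 2-1-3-4, expanding outward from the peak — single-peaked.
Cluster 2: ranking walks positions 3-4-1-2; Alpha is ranked above Epsilon even though Epsilon lies between Alpha and the peak Theta on the axis — preferences dip and rise again. Not single-peaked.
Cluster 3: ranking walks positions 4-1-3-2; Alpha is ranked above Theta even though Theta lies between Alpha and the peak Kappa on the axis — preferences dip and rise again. Not single-peaked.
Cluster 4: ranking walks positions 1-2-4-3; Kappa is ranked above Theta even though Theta lies between Kappa and the peak Alpha on the axis — preferences dip and rise again. Not single-peaked.
Cluster 5: ranking walks positions 1-3-4-2; Theta is ranked above Epsilon even though Epsilon lies between Theta and the peak Alpha on the axis — preferences dip and rise again. Not single-peaked.
Cluster 6: ranking walks positions 2-4-3-1; Kappa is ranked above Theta even though Theta lies between Kappa and the peak Epsilon on the axis — preferences dip and rise again. Not single-peaked.
Cluster 2 violates single-peakedness, so the profile is not single-peaked on this axis.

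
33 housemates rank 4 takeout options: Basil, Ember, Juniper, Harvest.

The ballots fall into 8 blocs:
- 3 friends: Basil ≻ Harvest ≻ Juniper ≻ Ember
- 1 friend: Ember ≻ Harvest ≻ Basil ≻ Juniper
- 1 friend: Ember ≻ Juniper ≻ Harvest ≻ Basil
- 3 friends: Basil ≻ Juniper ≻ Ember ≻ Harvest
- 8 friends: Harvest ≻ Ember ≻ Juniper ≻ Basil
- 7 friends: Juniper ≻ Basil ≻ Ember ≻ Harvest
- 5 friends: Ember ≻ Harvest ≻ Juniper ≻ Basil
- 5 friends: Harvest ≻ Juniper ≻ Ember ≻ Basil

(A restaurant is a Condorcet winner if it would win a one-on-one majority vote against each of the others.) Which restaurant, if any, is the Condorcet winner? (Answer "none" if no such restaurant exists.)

none

Head-to-head results (33 friends):
Basil–Ember: Ember 20–13.
Basil vs Juniper: Juniper, 26–7.
Basil vs Harvest: Harvest wins 20–13.
Ember vs Juniper: Juniper, 18–15.
Ember–Harvest: Ember 17–16.
Juniper vs Harvest: Harvest, 22–11.
Every restaurant loses at least once (Basil loses to Ember; Ember loses to Juniper; Juniper loses to Harvest; Harvest loses to Ember). The majority relation contains the cycle Ember > Harvest > Juniper > Ember, so there is no Condorcet winner.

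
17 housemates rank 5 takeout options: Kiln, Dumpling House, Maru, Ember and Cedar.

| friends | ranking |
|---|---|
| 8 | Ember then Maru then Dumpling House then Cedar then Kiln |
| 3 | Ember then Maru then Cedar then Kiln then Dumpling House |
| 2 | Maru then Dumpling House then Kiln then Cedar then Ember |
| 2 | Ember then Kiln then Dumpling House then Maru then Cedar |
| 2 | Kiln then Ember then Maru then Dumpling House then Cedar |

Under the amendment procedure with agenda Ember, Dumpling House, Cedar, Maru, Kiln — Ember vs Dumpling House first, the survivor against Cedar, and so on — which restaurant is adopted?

Round 1: Ember vs Dumpling House — 15–2, Ember advances.
Round 2: Ember vs Cedar — 15–2, Ember advances.
Round 3: Ember vs Maru — 15–2, Ember advances.
Round 4: Ember vs Kiln — 13–4, Ember advances.
Ember survives the agenda.

Ember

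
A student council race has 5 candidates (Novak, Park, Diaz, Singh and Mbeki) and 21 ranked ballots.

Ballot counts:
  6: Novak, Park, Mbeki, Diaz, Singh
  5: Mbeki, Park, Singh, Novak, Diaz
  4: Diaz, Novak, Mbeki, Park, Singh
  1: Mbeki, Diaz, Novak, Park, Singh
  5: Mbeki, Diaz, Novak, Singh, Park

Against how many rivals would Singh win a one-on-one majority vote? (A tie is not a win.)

Singh against each rival (21 voters):
Singh vs Novak: 5 for Singh, 16 for Novak — Novak by 16–5.
Singh–Park: Park 16–5.
Singh vs Diaz: 5 to 16, Diaz.
Singh–Mbeki: Mbeki 21–0.
Singh beats no one; loses to Novak, Park, Diaz, Mbeki — 0 pairwise wins.

0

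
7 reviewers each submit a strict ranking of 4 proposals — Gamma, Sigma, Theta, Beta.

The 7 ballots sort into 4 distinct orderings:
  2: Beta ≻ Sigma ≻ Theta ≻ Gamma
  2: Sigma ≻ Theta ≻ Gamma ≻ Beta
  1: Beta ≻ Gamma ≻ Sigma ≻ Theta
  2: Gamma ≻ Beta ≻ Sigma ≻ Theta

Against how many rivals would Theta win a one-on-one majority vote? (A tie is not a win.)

Theta against each rival (7 reviewers):
Theta vs Gamma: 2+2 = 4 for Theta, 3 for Gamma — Theta by 4–3.
Theta vs Sigma: 0 for Theta, 7 for Sigma — Sigma by 7–0.
Theta vs Beta: 2 for Theta, 5 for Beta — Beta by 5–2.
Theta beats Gamma; loses to Sigma, Beta — 1 pairwise win.

1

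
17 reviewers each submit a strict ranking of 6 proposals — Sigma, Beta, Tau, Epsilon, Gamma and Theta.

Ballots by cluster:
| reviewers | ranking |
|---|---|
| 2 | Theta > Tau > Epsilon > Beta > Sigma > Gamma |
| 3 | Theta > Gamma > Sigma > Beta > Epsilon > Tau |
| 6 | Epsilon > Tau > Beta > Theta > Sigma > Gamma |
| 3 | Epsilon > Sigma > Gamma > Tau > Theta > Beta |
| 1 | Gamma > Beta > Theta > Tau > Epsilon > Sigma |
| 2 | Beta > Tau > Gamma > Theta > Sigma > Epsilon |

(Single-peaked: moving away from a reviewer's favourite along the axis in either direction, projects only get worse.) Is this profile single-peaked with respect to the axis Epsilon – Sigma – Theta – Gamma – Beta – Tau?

Axis positions: Epsilon=1, Sigma=2, Theta=3, Gamma=4, Beta=5, Tau=6.
Cluster 1: ranking walks positions 3-6-1-5-2-4; Tau is ranked above Gamma even though Gamma lies between Tau and the peak Theta on the axis — preferences dip and rise again. Not single-peaked.
Cluster 2 (peak Theta at position 3): ranking walks positions 3-4-2-5-1-6, expanding outward from the peak — single-peaked.
Cluster 3: ranking walks positions 1-6-5-3-2-4; Tau is ranked above Sigma even though Sigma lies between Tau and the peak Epsilon on the axis — preferences dip and rise again. Not single-peaked.
Cluster 4: ranking walks positions 1-2-4-6-3-5; Gamma is ranked above Theta even though Theta lies between Gamma and the peak Epsilon on the axis — preferences dip and rise again. Not single-peaked.
Cluster 5: ranking walks positions 4-5-3-6-1-2; Epsilon is ranked above Sigma even though Sigma lies between Epsilon and the peak Gamma on the axis — preferences dip and rise again. Not single-peaked.
Cluster 6 (peak Beta at position 5): ranking walks positions 5-6-4-3-2-1, expanding outward from the peak — single-peaked.
Cluster 1 violates single-peakedness, so the profile is not single-peaked on this axis.

no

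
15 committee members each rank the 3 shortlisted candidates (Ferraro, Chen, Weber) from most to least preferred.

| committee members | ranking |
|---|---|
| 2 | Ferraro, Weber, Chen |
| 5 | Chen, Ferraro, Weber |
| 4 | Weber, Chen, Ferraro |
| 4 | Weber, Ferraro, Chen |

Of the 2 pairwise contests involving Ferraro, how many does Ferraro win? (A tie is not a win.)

Ferraro against each rival (15 committee members):
Ferraro–Chen: Chen 9–6.
Ferraro vs Weber: Ferraro is ranked higher on 2+5 = 7 ballots, Weber on 8. Weber wins 8–7.
Ferraro beats no one; loses to Chen, Weber — 0 pairwise wins.

0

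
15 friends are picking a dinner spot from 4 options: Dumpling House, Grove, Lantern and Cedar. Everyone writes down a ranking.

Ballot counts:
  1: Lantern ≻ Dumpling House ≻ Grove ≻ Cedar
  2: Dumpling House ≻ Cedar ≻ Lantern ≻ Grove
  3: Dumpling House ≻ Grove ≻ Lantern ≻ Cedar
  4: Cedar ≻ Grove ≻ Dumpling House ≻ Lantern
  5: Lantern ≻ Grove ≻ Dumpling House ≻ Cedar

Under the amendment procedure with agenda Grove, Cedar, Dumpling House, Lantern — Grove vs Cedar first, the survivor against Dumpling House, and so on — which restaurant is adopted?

Round 1: Grove vs Cedar — 9–6, Grove advances.
Round 2: Grove vs Dumpling House — 9–6, Grove advances.
Round 3: Grove vs Lantern — 7–8, Lantern advances.
Lantern survives the agenda.

Lantern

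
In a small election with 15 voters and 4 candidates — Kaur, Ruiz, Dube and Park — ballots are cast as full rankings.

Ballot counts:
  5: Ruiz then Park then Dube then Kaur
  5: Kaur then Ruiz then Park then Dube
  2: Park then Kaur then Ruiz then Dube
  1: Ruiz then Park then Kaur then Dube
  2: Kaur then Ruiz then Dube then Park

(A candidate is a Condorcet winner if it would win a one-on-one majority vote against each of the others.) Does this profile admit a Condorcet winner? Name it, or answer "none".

none

Check each pair by majority over 15 ballots:
Kaur vs Ruiz: Kaur wins 9–6.
Kaur vs Dube: Kaur, 10–5.
Kaur vs Park: Park wins 8–7.
Ruiz vs Dube: Ruiz wins 15–0.
Ruiz vs Park: Ruiz wins 13–2.
Dube vs Park: Park, 13–2.
Each candidate drops at least one matchup (Kaur loses to Park; Ruiz loses to Kaur; Dube loses to Kaur; Park loses to Ruiz); the cycle Kaur > Ruiz > Park > Kaur rules out a Condorcet winner.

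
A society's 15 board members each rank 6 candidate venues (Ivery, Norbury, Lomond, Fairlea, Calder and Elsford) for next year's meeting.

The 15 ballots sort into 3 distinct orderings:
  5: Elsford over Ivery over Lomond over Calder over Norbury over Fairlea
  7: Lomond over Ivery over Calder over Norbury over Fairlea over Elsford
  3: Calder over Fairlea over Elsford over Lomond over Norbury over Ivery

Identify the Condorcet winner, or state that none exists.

Check each pair by majority over 15 ballots:
Ivery vs Norbury: 5+7 = 12 for Ivery, 3 for Norbury — Ivery by 12–3.
Ivery vs Lomond: Lomond, 10–5.
Ivery vs Fairlea: Ivery preferred on 5+7 = 12 ballots; Ivery wins 12–3.
Ivery vs Calder: Ivery preferred on 5+7 = 12 ballots; Ivery wins 12–3.
Ivery vs Elsford: Elsford, 8–7.
Norbury vs Lomond: Lomond, 15–0.
Norbury vs Fairlea: Norbury is ranked higher on 5+7 = 12 ballots, Fairlea on 3. Norbury wins 12–3.
Norbury vs Calder: Norbury preferred on 0 ballots; Calder wins 15–0.
Norbury vs Elsford: Norbury preferred on 7 ballots; Elsford wins 8–7.
Lomond vs Fairlea: 12 to 3, Lomond.
Lomond vs Calder: Lomond, 12–3.
Lomond vs Elsford: 7 for Lomond, 8 for Elsford — Elsford by 8–7.
Fairlea vs Calder: 0 for Fairlea, 15 for Calder — Calder by 15–0.
Fairlea–Elsford: Fairlea 10–5.
Calder–Elsford: Calder 10–5.
Every city loses at least once (Ivery loses to Lomond; Norbury loses to Ivery; Lomond loses to Elsford; Fairlea loses to Ivery; Calder loses to Ivery; Elsford loses to Fairlea). The majority relation contains the cycle Ivery → Fairlea → Elsford → Ivery, so there is no Condorcet winner.

none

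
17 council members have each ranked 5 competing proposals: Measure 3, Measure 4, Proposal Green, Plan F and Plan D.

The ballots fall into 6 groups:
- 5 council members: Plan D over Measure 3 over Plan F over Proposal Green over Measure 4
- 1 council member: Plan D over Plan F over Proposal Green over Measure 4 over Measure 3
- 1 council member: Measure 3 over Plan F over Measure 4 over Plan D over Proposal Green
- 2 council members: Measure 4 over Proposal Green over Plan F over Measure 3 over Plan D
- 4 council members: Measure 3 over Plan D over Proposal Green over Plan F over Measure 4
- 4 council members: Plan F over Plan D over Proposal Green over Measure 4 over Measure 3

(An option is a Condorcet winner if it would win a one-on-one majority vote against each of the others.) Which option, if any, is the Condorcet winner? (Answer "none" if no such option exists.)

Check each pair by majority over 17 ballots:
Measure 3 vs Measure 4: Measure 3, 10–7.
Measure 3–Proposal Green: Measure 3 10–7.
Measure 3 vs Plan F: Measure 3, 10–7.
Measure 3–Plan D: Plan D 10–7.
Measure 4 vs Proposal Green: Proposal Green wins 14–3.
Measure 4 vs Plan F: Plan F, 15–2.
Measure 4 vs Plan D: Plan D, 14–3.
Proposal Green vs Plan F: Plan F, 11–6.
Proposal Green vs Plan D: Plan D wins 15–2.
Plan F vs Plan D: Plan D, 10–7.
Plan D beats each of Measure 3, Measure 4, Proposal Green, Plan F — Plan D is the Condorcet winner.

Plan D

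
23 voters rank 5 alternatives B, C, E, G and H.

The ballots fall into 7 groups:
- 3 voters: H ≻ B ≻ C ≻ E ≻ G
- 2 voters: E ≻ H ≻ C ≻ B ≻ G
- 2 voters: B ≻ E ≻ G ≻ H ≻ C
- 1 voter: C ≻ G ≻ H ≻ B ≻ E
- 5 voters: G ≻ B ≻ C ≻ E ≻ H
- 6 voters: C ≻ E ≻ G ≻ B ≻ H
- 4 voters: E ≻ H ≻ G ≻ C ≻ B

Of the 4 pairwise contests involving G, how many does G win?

2

G against each rival (23 voters):
G vs B: G wins 16–7.
G vs C: 11 to 12, C.
G–E: E 17–6.
G vs H: 2+1+5+6 = 14 for G, 9 for H — G by 14–9.
G beats B, H; loses to C, E — 2 pairwise wins.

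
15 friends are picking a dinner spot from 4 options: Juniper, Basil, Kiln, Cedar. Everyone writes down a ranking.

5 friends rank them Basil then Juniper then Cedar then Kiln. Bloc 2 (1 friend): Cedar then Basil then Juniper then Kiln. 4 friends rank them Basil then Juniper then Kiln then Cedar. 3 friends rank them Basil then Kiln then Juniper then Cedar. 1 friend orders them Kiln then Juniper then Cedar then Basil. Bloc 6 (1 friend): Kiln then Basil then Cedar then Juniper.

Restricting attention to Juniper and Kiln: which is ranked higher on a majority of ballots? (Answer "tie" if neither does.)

Ballots ranking Juniper above Kiln: 5 + 1 + 4 = 10.
Ballots ranking Kiln above Juniper: 15 − 10 = 5.
Juniper wins the head-to-head 10–5.

Juniper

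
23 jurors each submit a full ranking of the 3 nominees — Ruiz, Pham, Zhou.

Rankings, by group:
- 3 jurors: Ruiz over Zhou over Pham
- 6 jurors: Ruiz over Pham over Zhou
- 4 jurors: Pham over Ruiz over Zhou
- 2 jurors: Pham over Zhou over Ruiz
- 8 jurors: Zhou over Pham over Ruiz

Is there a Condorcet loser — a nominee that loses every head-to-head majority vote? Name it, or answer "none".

Head-to-head results (23 jurors):
Ruiz vs Pham: 9 to 14, Pham.
Ruiz vs Zhou: Ruiz preferred on 3+6+4 = 13 ballots; Ruiz wins 13–10.
Pham vs Zhou: Pham, 12–11.
Zhou loses to every other nominee — it is the Condorcet loser.

Zhou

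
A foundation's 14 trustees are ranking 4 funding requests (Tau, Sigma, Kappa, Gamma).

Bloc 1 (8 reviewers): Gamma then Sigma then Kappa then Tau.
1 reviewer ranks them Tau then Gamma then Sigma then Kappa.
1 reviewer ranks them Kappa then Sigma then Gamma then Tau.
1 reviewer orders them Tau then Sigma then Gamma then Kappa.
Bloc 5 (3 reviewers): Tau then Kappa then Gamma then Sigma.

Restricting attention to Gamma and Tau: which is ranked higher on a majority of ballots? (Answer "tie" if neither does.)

Gamma

Ballots ranking Gamma above Tau: 8 + 1 = 9.
Ballots ranking Tau above Gamma: 14 − 9 = 5.
Gamma wins the head-to-head 9–5.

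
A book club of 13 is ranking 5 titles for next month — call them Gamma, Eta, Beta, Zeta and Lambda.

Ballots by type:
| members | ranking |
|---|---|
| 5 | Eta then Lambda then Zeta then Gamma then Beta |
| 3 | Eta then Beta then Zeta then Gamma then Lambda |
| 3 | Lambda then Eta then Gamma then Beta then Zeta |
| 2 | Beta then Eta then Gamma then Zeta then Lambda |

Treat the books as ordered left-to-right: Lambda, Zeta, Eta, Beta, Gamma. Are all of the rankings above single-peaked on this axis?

no

Axis positions: Lambda=1, Zeta=2, Eta=3, Beta=4, Gamma=5.
Type 1: ranking walks positions 3-1-2-5-4; Lambda is ranked above Zeta even though Zeta lies between Lambda and the peak Eta on the axis — preferences dip and rise again. Not single-peaked.
Type 2 (peak Eta at position 3): ranking walks positions 3-4-2-5-1, expanding outward from the peak — single-peaked.
Type 3: ranking walks positions 1-3-5-4-2; Eta is ranked above Zeta even though Zeta lies between Eta and the peak Lambda on the axis — preferences dip and rise again. Not single-peaked.
Type 4 (peak Beta at position 4): ranking walks positions 4-3-5-2-1, expanding outward from the peak — single-peaked.
Type 1 violates single-peakedness, so the profile is not single-peaked on this axis.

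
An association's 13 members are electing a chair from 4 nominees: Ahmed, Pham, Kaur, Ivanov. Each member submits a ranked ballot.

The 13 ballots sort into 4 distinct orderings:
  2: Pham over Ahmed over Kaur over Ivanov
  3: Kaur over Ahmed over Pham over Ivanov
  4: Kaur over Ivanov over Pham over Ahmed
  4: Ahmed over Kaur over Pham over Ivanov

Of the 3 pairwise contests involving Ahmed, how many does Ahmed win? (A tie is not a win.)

Ahmed against each rival (13 voters):
Ahmed vs Pham: Ahmed wins 7–6.
Ahmed–Kaur: Kaur 7–6.
Ahmed vs Ivanov: 2+3+4 = 9 for Ahmed, 4 for Ivanov — Ahmed by 9–4.
Ahmed beats Pham, Ivanov; loses to Kaur — 2 pairwise wins.

2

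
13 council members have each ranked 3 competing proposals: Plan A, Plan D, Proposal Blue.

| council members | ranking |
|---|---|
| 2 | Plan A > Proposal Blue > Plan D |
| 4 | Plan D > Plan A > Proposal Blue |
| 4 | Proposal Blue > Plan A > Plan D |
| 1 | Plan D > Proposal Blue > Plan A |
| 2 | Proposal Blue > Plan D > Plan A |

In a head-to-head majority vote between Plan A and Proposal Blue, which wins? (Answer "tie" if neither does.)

Proposal Blue

Ballots ranking Plan A above Proposal Blue: 2 + 4 = 6.
Ballots ranking Proposal Blue above Plan A: 13 − 6 = 7.
Proposal Blue wins the head-to-head 7–6.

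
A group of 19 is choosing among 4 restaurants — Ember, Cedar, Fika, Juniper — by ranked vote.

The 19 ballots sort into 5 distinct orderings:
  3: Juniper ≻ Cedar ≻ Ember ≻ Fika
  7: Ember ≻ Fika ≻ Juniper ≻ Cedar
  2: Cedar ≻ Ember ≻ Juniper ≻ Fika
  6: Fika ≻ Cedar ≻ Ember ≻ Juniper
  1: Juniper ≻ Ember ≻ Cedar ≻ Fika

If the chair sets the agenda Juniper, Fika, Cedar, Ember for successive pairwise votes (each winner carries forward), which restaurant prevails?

Ember

Round 1: Juniper vs Fika — 6–13, Fika advances.
Round 2: Fika vs Cedar — 13–6, Fika advances.
Round 3: Fika vs Ember — 6–13, Ember advances.
Ember survives the agenda.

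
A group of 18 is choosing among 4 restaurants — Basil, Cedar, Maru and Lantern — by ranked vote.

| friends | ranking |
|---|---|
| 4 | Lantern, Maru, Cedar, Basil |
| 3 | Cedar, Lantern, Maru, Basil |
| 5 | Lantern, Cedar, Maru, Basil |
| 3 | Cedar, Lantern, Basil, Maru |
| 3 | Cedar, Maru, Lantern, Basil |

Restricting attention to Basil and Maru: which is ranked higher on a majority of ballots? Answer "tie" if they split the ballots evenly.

Maru

Ballots ranking Basil above Maru: 3.
Ballots ranking Maru above Basil: 18 − 3 = 15.
Maru wins the head-to-head 15–3.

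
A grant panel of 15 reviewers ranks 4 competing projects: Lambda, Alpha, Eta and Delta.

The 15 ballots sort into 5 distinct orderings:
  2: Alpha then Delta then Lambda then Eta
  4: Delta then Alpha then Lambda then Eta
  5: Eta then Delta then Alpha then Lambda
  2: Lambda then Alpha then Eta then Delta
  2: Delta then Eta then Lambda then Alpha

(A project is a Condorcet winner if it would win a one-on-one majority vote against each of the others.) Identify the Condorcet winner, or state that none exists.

Head-to-head results (15 reviewers):
Lambda vs Alpha: Alpha, 11–4.
Lambda–Eta: Lambda 8–7.
Lambda vs Delta: Delta, 13–2.
Alpha vs Eta: Alpha is ranked higher on 2+4+2 = 8 ballots, Eta on 7. Alpha wins 8–7.
Alpha vs Delta: Alpha is ranked higher on 2+2 = 4 ballots, Delta on 11. Delta wins 11–4.
Eta vs Delta: Delta, 8–7.
Delta beats each of Lambda, Alpha, Eta — Delta is the Condorcet winner.

Delta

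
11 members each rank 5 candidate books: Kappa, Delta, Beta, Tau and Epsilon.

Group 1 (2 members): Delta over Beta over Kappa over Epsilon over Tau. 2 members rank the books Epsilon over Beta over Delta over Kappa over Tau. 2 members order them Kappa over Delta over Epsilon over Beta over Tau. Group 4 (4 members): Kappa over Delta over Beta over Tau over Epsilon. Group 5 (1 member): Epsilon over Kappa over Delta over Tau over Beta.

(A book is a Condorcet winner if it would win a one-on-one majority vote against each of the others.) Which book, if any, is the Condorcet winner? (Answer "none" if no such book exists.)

Kappa

Pairwise majorities:
Kappa vs Delta: Kappa is ranked higher on 2+4+1 = 7 ballots, Delta on 4. Kappa wins 7–4.
Kappa vs Beta: Kappa is ranked higher on 2+4+1 = 7 ballots, Beta on 4. Kappa wins 7–4.
Kappa vs Tau: 2+2+2+4+1 = 11 for Kappa, 0 for Tau — Kappa by 11–0.
Kappa vs Epsilon: Kappa preferred on 2+2+4 = 8 ballots; Kappa wins 8–3.
Delta vs Beta: 2+2+4+1 = 9 for Delta, 2 for Beta — Delta by 9–2.
Delta vs Tau: 2+2+2+4+1 = 11 for Delta, 0 for Tau — Delta by 11–0.
Delta vs Epsilon: Delta is ranked higher on 2+2+4 = 8 ballots, Epsilon on 3. Delta wins 8–3.
Beta vs Tau: 10 to 1, Beta.
Beta vs Epsilon: 2+4 = 6 for Beta, 5 for Epsilon — Beta by 6–5.
Tau vs Epsilon: Tau preferred on 4 ballots; Epsilon wins 7–4.
Only Kappa has no losses; Kappa is the Condorcet winner.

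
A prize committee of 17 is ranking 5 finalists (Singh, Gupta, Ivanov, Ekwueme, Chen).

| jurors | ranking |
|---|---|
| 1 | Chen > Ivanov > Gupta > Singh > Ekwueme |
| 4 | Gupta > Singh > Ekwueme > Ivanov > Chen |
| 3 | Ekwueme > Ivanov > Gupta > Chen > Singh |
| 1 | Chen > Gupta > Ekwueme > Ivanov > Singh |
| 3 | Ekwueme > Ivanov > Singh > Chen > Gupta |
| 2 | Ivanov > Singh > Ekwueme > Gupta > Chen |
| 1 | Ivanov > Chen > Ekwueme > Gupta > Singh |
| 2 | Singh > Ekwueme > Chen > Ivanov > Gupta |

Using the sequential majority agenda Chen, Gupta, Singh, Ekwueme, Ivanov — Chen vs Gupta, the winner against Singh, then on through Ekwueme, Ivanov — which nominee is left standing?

Round 1: Chen vs Gupta — 8–9, Gupta advances.
Round 2: Gupta vs Singh — 10–7, Gupta advances.
Round 3: Gupta vs Ekwueme — 6–11, Ekwueme advances.
Round 4: Ekwueme vs Ivanov — 13–4, Ekwueme advances.
Ekwueme survives the agenda.

Ekwueme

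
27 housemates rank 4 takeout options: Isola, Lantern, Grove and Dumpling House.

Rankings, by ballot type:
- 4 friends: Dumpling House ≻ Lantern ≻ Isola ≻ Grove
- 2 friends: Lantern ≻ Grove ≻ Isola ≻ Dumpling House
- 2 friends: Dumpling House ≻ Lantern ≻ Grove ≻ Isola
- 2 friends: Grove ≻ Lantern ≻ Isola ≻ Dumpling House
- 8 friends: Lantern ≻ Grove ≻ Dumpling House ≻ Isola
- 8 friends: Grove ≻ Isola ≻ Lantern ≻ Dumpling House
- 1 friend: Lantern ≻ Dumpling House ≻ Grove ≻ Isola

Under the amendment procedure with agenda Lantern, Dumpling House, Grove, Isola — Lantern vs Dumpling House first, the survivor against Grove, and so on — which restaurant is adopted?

Lantern

Round 1: Lantern vs Dumpling House — 21–6, Lantern advances.
Round 2: Lantern vs Grove — 17–10, Lantern advances.
Round 3: Lantern vs Isola — 19–8, Lantern advances.
Lantern survives the agenda.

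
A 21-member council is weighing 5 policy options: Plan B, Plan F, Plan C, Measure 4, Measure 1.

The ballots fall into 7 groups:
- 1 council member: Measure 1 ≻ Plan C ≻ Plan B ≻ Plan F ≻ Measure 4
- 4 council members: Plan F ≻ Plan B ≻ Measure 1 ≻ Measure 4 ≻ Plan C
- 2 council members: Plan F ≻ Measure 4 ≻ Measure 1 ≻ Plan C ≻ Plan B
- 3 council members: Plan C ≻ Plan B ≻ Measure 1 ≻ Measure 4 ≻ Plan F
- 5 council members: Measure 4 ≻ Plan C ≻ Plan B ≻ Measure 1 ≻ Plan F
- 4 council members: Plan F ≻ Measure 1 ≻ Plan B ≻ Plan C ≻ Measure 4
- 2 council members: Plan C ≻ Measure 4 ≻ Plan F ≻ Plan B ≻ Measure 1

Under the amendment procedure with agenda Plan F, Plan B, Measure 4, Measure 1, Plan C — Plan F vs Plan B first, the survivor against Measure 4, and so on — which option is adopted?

Plan C

Round 1: Plan F vs Plan B — 12–9, Plan F advances.
Round 2: Plan F vs Measure 4 — 11–10, Plan F advances.
Round 3: Plan F vs Measure 1 — 12–9, Plan F advances.
Round 4: Plan F vs Plan C — 10–11, Plan C advances.
The agenda winner is Plan C.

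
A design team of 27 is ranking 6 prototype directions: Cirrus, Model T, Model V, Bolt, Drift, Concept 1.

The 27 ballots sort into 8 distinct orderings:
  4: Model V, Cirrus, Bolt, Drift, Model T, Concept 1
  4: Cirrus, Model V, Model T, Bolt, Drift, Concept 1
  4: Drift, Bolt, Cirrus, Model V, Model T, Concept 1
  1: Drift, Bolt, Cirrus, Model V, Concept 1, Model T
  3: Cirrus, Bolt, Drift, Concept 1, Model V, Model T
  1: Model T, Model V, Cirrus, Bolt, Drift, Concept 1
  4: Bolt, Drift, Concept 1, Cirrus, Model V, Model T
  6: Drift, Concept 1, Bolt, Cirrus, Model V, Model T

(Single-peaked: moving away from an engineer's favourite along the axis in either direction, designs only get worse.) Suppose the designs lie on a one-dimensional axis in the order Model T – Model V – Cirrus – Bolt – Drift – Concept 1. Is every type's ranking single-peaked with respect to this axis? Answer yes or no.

yes

Axis positions: Model T=1, Model V=2, Cirrus=3, Bolt=4, Drift=5, Concept 1=6.
Type 1 (peak Model V at position 2): ranking walks positions 2-3-4-5-1-6, expanding outward from the peak — single-peaked.
Type 2 (peak Cirrus at position 3): ranking walks positions 3-2-1-4-5-6, expanding outward from the peak — single-peaked.
Type 3 (peak Drift at position 5): ranking walks positions 5-4-3-2-1-6, expanding outward from the peak — single-peaked.
Type 4 (peak Drift at position 5): ranking walks positions 5-4-3-2-6-1, expanding outward from the peak — single-peaked.
Type 5 (peak Cirrus at position 3): ranking walks positions 3-4-5-6-2-1, expanding outward from the peak — single-peaked.
Type 6 (peak Model T at position 1): ranking walks positions 1-2-3-4-5-6, expanding outward from the peak — single-peaked.
Type 7 (peak Bolt at position 4): ranking walks positions 4-5-6-3-2-1, expanding outward from the peak — single-peaked.
Type 8 (peak Drift at position 5): ranking walks positions 5-6-4-3-2-1, expanding outward from the peak — single-peaked.
Every ranking is single-peaked on this axis.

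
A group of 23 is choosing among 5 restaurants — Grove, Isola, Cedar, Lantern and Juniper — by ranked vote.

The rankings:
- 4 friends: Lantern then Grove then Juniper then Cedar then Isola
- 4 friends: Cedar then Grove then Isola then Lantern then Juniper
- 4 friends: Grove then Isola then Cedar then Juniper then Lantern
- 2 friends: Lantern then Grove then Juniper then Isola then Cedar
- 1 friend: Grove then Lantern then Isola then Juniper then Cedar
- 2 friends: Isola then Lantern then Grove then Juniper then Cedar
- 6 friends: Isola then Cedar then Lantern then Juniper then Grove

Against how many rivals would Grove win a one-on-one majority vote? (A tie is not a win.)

Grove against each rival (23 friends):
Grove vs Isola: Grove is ranked higher on 4+4+4+2+1 = 15 ballots, Isola on 8. Grove wins 15–8.
Grove vs Cedar: Grove, 13–10.
Grove vs Lantern: Grove preferred on 4+4+1 = 9 ballots; Lantern wins 14–9.
Grove vs Juniper: 4+4+4+2+1+2 = 17 for Grove, 6 for Juniper — Grove by 17–6.
Grove beats Isola, Cedar, Juniper; loses to Lantern — 3 pairwise wins.

3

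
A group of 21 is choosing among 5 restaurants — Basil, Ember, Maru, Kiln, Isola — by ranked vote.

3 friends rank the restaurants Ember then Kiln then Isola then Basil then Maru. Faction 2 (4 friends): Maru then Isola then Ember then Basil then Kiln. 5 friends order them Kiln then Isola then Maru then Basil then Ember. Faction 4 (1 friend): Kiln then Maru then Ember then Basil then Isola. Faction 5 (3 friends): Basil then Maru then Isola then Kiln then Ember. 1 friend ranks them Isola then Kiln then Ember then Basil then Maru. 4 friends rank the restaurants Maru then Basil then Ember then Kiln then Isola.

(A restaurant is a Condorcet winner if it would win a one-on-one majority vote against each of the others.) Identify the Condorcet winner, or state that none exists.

Maru

Head-to-head results (21 friends):
Basil vs Ember: Basil preferred on 5+3+4 = 12 ballots; Basil wins 12–9.
Basil vs Maru: 3+3+1 = 7 for Basil, 14 for Maru — Maru by 14–7.
Basil vs Kiln: 11 to 10, Basil.
Basil vs Isola: Basil is ranked higher on 1+3+4 = 8 ballots, Isola on 13. Isola wins 13–8.
Ember vs Maru: Ember is ranked higher on 3+1 = 4 ballots, Maru on 17. Maru wins 17–4.
Ember vs Kiln: Ember preferred on 3+4+4 = 11 ballots; Ember wins 11–10.
Ember vs Isola: Ember is ranked higher on 3+1+4 = 8 ballots, Isola on 13. Isola wins 13–8.
Maru vs Kiln: Maru preferred on 4+3+4 = 11 ballots; Maru wins 11–10.
Maru vs Isola: Maru preferred on 4+1+3+4 = 12 ballots; Maru wins 12–9.
Kiln vs Isola: 3+5+1+4 = 13 for Kiln, 8 for Isola — Kiln by 13–8.
Maru wins every pairwise contest, so Maru is the Condorcet winner.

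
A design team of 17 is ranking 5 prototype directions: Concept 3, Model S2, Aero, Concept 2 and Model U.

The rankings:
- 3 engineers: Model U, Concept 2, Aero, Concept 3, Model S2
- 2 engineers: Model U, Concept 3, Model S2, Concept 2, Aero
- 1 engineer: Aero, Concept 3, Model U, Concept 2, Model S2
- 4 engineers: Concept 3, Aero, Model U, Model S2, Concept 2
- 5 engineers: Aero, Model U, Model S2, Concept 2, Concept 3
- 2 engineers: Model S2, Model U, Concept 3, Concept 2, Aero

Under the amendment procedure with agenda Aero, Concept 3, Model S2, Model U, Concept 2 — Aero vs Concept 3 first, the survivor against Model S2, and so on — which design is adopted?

Aero

Round 1: Aero vs Concept 3 — 9–8, Aero advances.
Round 2: Aero vs Model S2 — 13–4, Aero advances.
Round 3: Aero vs Model U — 10–7, Aero advances.
Round 4: Aero vs Concept 2 — 10–7, Aero advances.
Aero survives the agenda.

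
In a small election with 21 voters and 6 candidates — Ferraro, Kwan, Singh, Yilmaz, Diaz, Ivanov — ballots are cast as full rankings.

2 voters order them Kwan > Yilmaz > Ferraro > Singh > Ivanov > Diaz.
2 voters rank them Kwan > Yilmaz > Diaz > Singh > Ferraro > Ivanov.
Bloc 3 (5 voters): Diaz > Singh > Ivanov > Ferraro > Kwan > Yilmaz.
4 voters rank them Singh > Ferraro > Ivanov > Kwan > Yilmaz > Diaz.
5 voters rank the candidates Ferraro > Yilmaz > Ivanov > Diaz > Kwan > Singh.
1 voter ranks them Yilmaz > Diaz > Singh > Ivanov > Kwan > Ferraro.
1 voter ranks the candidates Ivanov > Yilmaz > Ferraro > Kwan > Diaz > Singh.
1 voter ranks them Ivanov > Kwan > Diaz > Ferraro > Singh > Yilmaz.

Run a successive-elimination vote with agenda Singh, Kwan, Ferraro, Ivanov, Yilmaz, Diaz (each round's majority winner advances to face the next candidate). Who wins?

Ferraro

Round 1: Singh vs Kwan — 10–11, Kwan advances.
Round 2: Kwan vs Ferraro — 6–15, Ferraro advances.
Round 3: Ferraro vs Ivanov — 13–8, Ferraro advances.
Round 4: Ferraro vs Yilmaz — 15–6, Ferraro advances.
Round 5: Ferraro vs Diaz — 12–9, Ferraro advances.
Ferraro survives the agenda.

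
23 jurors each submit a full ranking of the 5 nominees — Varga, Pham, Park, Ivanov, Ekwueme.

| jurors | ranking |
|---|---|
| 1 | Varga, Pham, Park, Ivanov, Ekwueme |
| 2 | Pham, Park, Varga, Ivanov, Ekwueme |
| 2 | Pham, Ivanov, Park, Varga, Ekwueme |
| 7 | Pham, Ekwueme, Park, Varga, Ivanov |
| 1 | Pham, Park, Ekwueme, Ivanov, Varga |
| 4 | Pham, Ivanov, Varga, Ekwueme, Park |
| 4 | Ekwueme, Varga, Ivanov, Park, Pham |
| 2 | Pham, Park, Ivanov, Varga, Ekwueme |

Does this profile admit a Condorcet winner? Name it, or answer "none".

Pham

Check each pair by majority over 23 ballots:
Varga vs Pham: 1+4 = 5 for Varga, 18 for Pham — Pham by 18–5.
Varga vs Park: Varga is ranked higher on 1+4+4 = 9 ballots, Park on 14. Park wins 14–9.
Varga vs Ivanov: Varga preferred on 1+2+7+4 = 14 ballots; Varga wins 14–9.
Varga vs Ekwueme: 11 to 12, Ekwueme.
Pham vs Park: Pham is ranked higher on 19 ballots, Park on 4. Pham wins 19–4.
Pham vs Ivanov: 19 for Pham, 4 for Ivanov — Pham by 19–4.
Pham vs Ekwueme: Pham is ranked higher on 19 ballots, Ekwueme on 4. Pham wins 19–4.
Park vs Ivanov: Park preferred on 1+2+7+1+2 = 13 ballots; Park wins 13–10.
Park vs Ekwueme: 1+2+2+1+2 = 8 for Park, 15 for Ekwueme — Ekwueme by 15–8.
Ivanov vs Ekwueme: 1+2+2+4+2 = 11 for Ivanov, 12 for Ekwueme — Ekwueme by 12–11.
Only Pham has no losses; Pham is the Condorcet winner.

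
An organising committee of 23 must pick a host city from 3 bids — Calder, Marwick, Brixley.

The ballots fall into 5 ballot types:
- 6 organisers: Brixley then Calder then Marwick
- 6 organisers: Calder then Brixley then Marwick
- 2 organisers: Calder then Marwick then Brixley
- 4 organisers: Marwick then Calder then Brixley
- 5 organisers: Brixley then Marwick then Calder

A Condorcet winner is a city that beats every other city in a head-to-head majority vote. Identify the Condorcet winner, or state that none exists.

Calder

Pairwise majorities:
Calder vs Marwick: Calder preferred on 6+6+2 = 14 ballots; Calder wins 14–9.
Calder vs Brixley: Calder preferred on 6+2+4 = 12 ballots; Calder wins 12–11.
Marwick vs Brixley: 6 to 17, Brixley.
Only Calder has no losses; Calder is the Condorcet winner.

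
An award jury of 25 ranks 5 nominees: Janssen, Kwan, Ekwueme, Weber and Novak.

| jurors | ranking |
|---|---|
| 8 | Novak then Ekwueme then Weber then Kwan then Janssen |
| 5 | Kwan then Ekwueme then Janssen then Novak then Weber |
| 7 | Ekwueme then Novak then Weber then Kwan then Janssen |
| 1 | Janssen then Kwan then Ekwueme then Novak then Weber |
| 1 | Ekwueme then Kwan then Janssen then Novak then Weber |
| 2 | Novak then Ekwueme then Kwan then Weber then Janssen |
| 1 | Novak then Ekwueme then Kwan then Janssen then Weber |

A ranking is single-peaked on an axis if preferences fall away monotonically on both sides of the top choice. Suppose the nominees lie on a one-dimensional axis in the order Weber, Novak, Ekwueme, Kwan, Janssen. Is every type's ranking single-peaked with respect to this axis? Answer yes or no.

Axis positions: Weber=1, Novak=2, Ekwueme=3, Kwan=4, Janssen=5.
Type 1 (peak Novak at position 2): ranking walks positions 2-3-1-4-5, expanding outward from the peak — single-peaked.
Type 2 (peak Kwan at position 4): ranking walks positions 4-3-5-2-1, expanding outward from the peak — single-peaked.
Type 3 (peak Ekwueme at position 3): ranking walks positions 3-2-1-4-5, expanding outward from the peak — single-peaked.
Type 4 (peak Janssen at position 5): ranking walks positions 5-4-3-2-1, expanding outward from the peak — single-peaked.
Type 5 (peak Ekwueme at position 3): ranking walks positions 3-4-5-2-1, expanding outward from the peak — single-peaked.
Type 6 (peak Novak at position 2): ranking walks positions 2-3-4-1-5, expanding outward from the peak — single-peaked.
Type 7 (peak Novak at position 2): ranking walks positions 2-3-4-5-1, expanding outward from the peak — single-peaked.
Every ranking is single-peaked on this axis.

yes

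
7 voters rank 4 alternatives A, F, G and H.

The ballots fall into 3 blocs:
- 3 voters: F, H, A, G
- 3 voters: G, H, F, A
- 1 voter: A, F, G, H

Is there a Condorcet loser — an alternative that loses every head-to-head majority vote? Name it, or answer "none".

Head-to-head results (7 voters):
A vs F: 1 to 6, F.
A vs G: A wins 4–3.
A vs H: H wins 6–1.
F–G: F 4–3.
F vs H: F wins 4–3.
G vs H: 3+1 = 4 for G, 3 for H — G by 4–3.
No alternative is winless: A beats G; F beats A; G beats H; H beats A. There is no Condorcet loser.

none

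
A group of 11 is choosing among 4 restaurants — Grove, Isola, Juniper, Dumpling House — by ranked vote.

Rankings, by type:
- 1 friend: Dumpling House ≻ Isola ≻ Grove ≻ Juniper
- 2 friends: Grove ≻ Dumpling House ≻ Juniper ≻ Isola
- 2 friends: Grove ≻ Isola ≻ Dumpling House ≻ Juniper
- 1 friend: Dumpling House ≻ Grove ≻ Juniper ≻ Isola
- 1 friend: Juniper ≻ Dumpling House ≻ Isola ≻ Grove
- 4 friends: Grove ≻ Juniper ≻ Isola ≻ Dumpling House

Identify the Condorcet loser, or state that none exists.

Pairwise majorities:
Grove vs Isola: Grove is ranked higher on 2+2+1+4 = 9 ballots, Isola on 2. Grove wins 9–2.
Grove vs Juniper: Grove is ranked higher on 1+2+2+1+4 = 10 ballots, Juniper on 1. Grove wins 10–1.
Grove vs Dumpling House: Grove is ranked higher on 2+2+4 = 8 ballots, Dumpling House on 3. Grove wins 8–3.
Isola vs Juniper: 3 to 8, Juniper.
Isola–Dumpling House: Isola 6–5.
Juniper–Dumpling House: Dumpling House 6–5.
Every restaurant wins at least one matchup (Grove beats Isola; Isola beats Dumpling House; Juniper beats Isola; Dumpling House beats Juniper), so there is no Condorcet loser.

none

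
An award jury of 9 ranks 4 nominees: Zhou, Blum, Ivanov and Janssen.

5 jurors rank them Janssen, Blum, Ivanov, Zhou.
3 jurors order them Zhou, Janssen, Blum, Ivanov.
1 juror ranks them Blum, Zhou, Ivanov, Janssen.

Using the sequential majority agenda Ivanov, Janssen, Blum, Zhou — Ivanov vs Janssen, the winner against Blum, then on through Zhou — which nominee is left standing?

Janssen

Round 1: Ivanov vs Janssen — 1–8, Janssen advances.
Round 2: Janssen vs Blum — 8–1, Janssen advances.
Round 3: Janssen vs Zhou — 5–4, Janssen advances.
The agenda winner is Janssen.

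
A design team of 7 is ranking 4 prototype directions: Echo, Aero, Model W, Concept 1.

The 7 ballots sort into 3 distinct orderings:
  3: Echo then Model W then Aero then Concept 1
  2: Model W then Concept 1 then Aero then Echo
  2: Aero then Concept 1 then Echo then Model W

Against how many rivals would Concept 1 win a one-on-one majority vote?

Concept 1 against each rival (7 engineers):
Concept 1 vs Echo: Concept 1 wins 4–3.
Concept 1 vs Aero: Concept 1 preferred on 2 ballots; Aero wins 5–2.
Concept 1 vs Model W: Model W, 5–2.
Concept 1 beats Echo; loses to Aero, Model W — 1 pairwise win.

1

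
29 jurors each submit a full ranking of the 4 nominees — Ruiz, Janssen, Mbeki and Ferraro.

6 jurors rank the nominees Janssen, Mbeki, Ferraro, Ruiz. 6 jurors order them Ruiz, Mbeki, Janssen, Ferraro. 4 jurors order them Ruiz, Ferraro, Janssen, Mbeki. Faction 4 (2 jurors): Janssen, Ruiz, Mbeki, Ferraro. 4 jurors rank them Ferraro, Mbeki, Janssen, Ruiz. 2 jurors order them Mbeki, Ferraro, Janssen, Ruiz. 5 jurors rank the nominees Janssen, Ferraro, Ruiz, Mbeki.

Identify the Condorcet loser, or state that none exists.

Head-to-head results (29 jurors):
Ruiz vs Janssen: 10 to 19, Janssen.
Ruiz vs Mbeki: Ruiz, 17–12.
Ruiz vs Ferraro: Ferraro wins 17–12.
Janssen vs Mbeki: Janssen wins 17–12.
Janssen vs Ferraro: Janssen preferred on 6+6+2+5 = 19 ballots; Janssen wins 19–10.
Mbeki vs Ferraro: Mbeki preferred on 6+6+2+2 = 16 ballots; Mbeki wins 16–13.
Every nominee wins at least one matchup (Ruiz beats Mbeki; Janssen beats Ruiz; Mbeki beats Ferraro; Ferraro beats Ruiz), so there is no Condorcet loser.

none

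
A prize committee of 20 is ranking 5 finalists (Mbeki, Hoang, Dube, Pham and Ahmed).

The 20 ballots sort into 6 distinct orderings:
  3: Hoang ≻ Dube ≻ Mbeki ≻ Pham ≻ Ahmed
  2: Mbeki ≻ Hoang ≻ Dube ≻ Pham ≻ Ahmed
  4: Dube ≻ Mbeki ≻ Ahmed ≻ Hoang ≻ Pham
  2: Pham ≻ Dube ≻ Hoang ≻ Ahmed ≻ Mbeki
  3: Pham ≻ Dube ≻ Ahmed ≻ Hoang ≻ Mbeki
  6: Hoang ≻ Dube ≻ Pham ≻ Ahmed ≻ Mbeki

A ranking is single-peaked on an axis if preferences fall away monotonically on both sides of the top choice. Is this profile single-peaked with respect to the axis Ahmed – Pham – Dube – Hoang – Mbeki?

Axis positions: Ahmed=1, Pham=2, Dube=3, Hoang=4, Mbeki=5.
Group 1 (peak Hoang at position 4): ranking walks positions 4-3-5-2-1, expanding outward from the peak — single-peaked.
Group 2 (peak Mbeki at position 5): ranking walks positions 5-4-3-2-1, expanding outward from the peak — single-peaked.
Group 3: ranking walks positions 3-5-1-4-2; Mbeki is ranked above Hoang even though Hoang lies between Mbeki and the peak Dube on the axis — preferences dip and rise again. Not single-peaked.
Group 4 (peak Pham at position 2): ranking walks positions 2-3-4-1-5, expanding outward from the peak — single-peaked.
Group 5 (peak Pham at position 2): ranking walks positions 2-3-1-4-5, expanding outward from the peak — single-peaked.
Group 6 (peak Hoang at position 4): ranking walks positions 4-3-2-1-5, expanding outward from the peak — single-peaked.
Group 3 violates single-peakedness, so the profile is not single-peaked on this axis.

no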